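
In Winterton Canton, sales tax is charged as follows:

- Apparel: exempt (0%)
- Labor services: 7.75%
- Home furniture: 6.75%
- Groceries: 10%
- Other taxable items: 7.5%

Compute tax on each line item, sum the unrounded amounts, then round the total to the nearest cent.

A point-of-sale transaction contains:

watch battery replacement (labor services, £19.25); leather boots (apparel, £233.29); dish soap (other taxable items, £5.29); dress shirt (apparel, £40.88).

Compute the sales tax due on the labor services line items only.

Watch battery replacement £19.25: labor services → 7.75% → £1.491875
Tax on labor services: unrounded sum = £1.491875 → £1.49

£1.49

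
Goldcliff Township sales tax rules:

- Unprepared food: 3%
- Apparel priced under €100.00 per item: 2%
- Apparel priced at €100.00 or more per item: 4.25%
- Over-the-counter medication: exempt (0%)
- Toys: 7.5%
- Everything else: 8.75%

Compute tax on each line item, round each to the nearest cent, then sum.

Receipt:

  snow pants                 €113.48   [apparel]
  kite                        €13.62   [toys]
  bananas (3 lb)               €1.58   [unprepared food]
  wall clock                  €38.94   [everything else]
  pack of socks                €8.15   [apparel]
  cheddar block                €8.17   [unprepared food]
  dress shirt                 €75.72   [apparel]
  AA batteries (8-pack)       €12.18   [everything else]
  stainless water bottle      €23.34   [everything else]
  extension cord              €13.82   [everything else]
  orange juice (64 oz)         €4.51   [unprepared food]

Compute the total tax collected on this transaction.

Snow pants €113.48: apparel, €100.00 or more → 4.25% → €4.82
Kite €13.62: toys → 7.5% → €1.02
Bananas (3 lb) €1.58: unprepared food → 3% → €0.05
Wall clock €38.94: everything else → 8.75% → €3.41
Pack of socks €8.15: apparel, under €100.00 → 2% → €0.16
Cheddar block €8.17: unprepared food → 3% → €0.25
Dress shirt €75.72: apparel, under €100.00 → 2% → €1.51
AA batteries (8-pack) €12.18: everything else → 8.75% → €1.07
Stainless water bottle €23.34: everything else → 8.75% → €2.04
Extension cord €13.82: everything else → 8.75% → €1.21
Orange juice (64 oz) €4.51: unprepared food → 3% → €0.14
Total tax = €4.82 + €1.02 + €0.05 + €3.41 + €0.16 + €0.25 + €1.51 + €1.07 + €2.04 + €1.21 + €0.14 = €15.68

€15.68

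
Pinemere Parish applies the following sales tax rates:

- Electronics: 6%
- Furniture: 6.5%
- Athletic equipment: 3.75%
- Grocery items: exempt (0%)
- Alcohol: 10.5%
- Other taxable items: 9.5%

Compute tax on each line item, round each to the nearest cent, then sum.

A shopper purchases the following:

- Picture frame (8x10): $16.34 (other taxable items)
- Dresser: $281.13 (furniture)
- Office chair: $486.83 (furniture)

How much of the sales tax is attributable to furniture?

Dresser $281.13: furniture → 6.5% → $18.27
Office chair $486.83: furniture → 6.5% → $31.64
Tax on furniture = $18.27 + $31.64 = $49.91

$49.91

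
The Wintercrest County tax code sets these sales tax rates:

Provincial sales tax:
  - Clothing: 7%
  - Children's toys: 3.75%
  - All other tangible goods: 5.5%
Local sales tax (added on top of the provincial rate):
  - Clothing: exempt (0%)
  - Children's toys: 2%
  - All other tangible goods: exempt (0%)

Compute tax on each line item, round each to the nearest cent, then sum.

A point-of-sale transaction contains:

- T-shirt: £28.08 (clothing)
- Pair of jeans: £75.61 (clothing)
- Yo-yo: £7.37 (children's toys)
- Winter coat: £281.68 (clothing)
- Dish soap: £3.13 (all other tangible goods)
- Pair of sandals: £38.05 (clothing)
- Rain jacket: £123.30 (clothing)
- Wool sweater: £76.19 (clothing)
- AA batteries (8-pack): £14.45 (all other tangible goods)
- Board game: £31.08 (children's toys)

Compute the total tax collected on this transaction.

£46.77

T-shirt £28.08: clothing → 7% + 0% local = 7% → £1.97
Pair of jeans £75.61: clothing → 7% + 0% local = 7% → £5.29
Yo-yo £7.37: children's toys → 3.75% + 2% local = 5.75% → £0.42
Winter coat £281.68: clothing → 7% + 0% local = 7% → £19.72
Dish soap £3.13: all other tangible goods → 5.5% + 0% local = 5.5% → £0.17
Pair of sandals £38.05: clothing → 7% + 0% local = 7% → £2.66
Rain jacket £123.30: clothing → 7% + 0% local = 7% → £8.63
Wool sweater £76.19: clothing → 7% + 0% local = 7% → £5.33
AA batteries (8-pack) £14.45: all other tangible goods → 5.5% + 0% local = 5.5% → £0.79
Board game £31.08: children's toys → 3.75% + 2% local = 5.75% → £1.79
Total tax = £1.97 + £5.29 + £0.42 + £19.72 + £0.17 + £2.66 + £8.63 + £5.33 + £0.79 + £1.79 = £46.77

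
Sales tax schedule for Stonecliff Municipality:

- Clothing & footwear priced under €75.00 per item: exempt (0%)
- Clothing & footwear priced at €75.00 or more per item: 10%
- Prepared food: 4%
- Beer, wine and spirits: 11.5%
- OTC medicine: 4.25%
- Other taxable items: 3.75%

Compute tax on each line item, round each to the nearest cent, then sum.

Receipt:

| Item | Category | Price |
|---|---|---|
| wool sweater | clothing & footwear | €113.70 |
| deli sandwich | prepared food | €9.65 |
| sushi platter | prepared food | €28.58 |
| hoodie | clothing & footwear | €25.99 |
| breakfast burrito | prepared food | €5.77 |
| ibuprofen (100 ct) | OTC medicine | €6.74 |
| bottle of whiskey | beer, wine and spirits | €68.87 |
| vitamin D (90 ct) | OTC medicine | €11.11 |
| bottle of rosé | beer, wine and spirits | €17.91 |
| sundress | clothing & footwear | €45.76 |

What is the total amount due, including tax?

€357.95

Wool sweater €113.70: clothing & footwear, €75.00 or more → 10% → €11.37
Deli sandwich €9.65: prepared food → 4% → €0.39
Sushi platter €28.58: prepared food → 4% → €1.14
Hoodie €25.99: clothing & footwear, under €75.00 → 0% → €0.00
Breakfast burrito €5.77: prepared food → 4% → €0.23
Ibuprofen (100 ct) €6.74: OTC medicine → 4.25% → €0.29
Bottle of whiskey €68.87: beer, wine and spirits → 11.5% → €7.92
Vitamin D (90 ct) €11.11: OTC medicine → 4.25% → €0.47
Bottle of rosé €17.91: beer, wine and spirits → 11.5% → €2.06
Sundress €45.76: clothing & footwear, under €75.00 → 0% → €0.00
Subtotal = €334.08; tax = €23.87; total due = €357.95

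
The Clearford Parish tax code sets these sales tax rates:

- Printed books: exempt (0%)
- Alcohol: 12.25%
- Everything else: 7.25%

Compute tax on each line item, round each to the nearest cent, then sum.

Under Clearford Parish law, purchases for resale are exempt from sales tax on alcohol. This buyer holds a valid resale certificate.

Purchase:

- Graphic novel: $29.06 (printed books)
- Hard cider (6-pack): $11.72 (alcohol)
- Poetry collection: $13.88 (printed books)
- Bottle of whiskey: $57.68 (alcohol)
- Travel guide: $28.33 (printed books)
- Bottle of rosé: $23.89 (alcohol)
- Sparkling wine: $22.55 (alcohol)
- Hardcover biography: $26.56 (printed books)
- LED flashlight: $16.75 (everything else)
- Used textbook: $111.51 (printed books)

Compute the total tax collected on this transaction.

$1.21

Graphic novel $29.06: printed books → 0% → $0.00
Hard cider (6-pack) $11.72: alcohol, buyer-exempt → 0% → $0.00
Poetry collection $13.88: printed books → 0% → $0.00
Bottle of whiskey $57.68: alcohol, buyer-exempt → 0% → $0.00
Travel guide $28.33: printed books → 0% → $0.00
Bottle of rosé $23.89: alcohol, buyer-exempt → 0% → $0.00
Sparkling wine $22.55: alcohol, buyer-exempt → 0% → $0.00
Hardcover biography $26.56: printed books → 0% → $0.00
LED flashlight $16.75: everything else → 7.25% → $1.21
Used textbook $111.51: printed books → 0% → $0.00
Total tax = $1.21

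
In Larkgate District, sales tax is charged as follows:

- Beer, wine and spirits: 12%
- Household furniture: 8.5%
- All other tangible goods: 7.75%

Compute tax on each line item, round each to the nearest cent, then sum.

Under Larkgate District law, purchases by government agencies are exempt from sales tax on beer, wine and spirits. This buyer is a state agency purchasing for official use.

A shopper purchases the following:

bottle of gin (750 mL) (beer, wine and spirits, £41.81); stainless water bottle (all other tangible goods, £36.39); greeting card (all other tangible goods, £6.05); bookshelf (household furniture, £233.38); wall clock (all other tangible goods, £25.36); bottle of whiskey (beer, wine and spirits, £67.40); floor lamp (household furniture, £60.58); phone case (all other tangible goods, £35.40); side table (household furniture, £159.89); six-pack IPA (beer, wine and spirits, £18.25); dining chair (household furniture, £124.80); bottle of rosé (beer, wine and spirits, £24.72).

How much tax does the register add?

Bottle of gin (750 mL) £41.81: beer, wine and spirits, buyer-exempt → 0% → £0.00
Stainless water bottle £36.39: all other tangible goods → 7.75% → £2.82
Greeting card £6.05: all other tangible goods → 7.75% → £0.47
Bookshelf £233.38: household furniture → 8.5% → £19.84
Wall clock £25.36: all other tangible goods → 7.75% → £1.97
Bottle of whiskey £67.40: beer, wine and spirits, buyer-exempt → 0% → £0.00
Floor lamp £60.58: household furniture → 8.5% → £5.15
Phone case £35.40: all other tangible goods → 7.75% → £2.74
Side table £159.89: household furniture → 8.5% → £13.59
Six-pack IPA £18.25: beer, wine and spirits, buyer-exempt → 0% → £0.00
Dining chair £124.80: household furniture → 8.5% → £10.61
Bottle of rosé £24.72: beer, wine and spirits, buyer-exempt → 0% → £0.00
Total tax = £2.82 + £0.47 + £19.84 + £1.97 + £5.15 + £2.74 + £13.59 + £10.61 = £57.19

£57.19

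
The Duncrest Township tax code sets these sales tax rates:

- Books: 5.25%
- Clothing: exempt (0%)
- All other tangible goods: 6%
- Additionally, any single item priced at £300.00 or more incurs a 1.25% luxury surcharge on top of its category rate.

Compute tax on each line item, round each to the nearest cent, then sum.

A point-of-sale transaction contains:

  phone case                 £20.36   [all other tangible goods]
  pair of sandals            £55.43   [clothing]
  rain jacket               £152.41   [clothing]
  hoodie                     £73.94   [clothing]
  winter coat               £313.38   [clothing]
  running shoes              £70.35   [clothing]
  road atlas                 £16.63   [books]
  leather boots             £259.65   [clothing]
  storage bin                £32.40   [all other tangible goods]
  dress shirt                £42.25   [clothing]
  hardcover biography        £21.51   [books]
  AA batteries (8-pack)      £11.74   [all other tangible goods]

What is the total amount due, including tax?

£1079.83

Phone case £20.36: all other tangible goods → 6% → £1.22
Pair of sandals £55.43: clothing → 0% → £0.00
Rain jacket £152.41: clothing → 0% → £0.00
Hoodie £73.94: clothing → 0% → £0.00
Winter coat £313.38: clothing → 0% + 1.25% surcharge = 1.25% → £3.92
Running shoes £70.35: clothing → 0% → £0.00
Road atlas £16.63: books → 5.25% → £0.87
Leather boots £259.65: clothing → 0% → £0.00
Storage bin £32.40: all other tangible goods → 6% → £1.94
Dress shirt £42.25: clothing → 0% → £0.00
Hardcover biography £21.51: books → 5.25% → £1.13
AA batteries (8-pack) £11.74: all other tangible goods → 6% → £0.70
Subtotal = £1070.05; tax = £9.78; total due = £1079.83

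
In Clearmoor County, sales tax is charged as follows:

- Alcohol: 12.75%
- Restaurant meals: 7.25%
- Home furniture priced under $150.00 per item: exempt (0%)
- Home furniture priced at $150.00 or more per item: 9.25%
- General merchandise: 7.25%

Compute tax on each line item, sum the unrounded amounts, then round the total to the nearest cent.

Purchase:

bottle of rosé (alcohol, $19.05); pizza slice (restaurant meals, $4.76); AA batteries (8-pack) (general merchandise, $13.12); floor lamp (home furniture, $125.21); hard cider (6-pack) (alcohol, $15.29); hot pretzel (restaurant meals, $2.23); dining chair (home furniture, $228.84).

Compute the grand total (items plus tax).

Bottle of rosé $19.05: alcohol → 12.75% → $2.428875
Pizza slice $4.76: restaurant meals → 7.25% → $0.3451
AA batteries (8-pack) $13.12: general merchandise → 7.25% → $0.9512
Floor lamp $125.21: home furniture, under $150.00 → 0% → $0.00
Hard cider (6-pack) $15.29: alcohol → 12.75% → $1.949475
Hot pretzel $2.23: restaurant meals → 7.25% → $0.161675
Dining chair $228.84: home furniture, $150.00 or more → 9.25% → $21.1677
Subtotal = $408.50; unrounded tax = $27.004025 → $27.00; total due = $435.50

$435.50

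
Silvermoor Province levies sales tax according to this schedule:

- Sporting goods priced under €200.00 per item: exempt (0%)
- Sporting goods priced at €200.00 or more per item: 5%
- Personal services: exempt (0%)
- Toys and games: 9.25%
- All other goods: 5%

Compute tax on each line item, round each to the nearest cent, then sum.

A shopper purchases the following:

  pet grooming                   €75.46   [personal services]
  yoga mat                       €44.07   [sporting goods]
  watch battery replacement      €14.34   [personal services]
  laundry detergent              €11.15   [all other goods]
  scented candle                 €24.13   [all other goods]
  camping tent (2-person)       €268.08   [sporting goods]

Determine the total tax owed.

€15.17

Pet grooming €75.46: personal services → 0% → €0.00
Yoga mat €44.07: sporting goods, under €200.00 → 0% → €0.00
Watch battery replacement €14.34: personal services → 0% → €0.00
Laundry detergent €11.15: all other goods → 5% → €0.56
Scented candle €24.13: all other goods → 5% → €1.21
Camping tent (2-person) €268.08: sporting goods, €200.00 or more → 5% → €13.40
Total tax = €0.56 + €1.21 + €13.40 = €15.17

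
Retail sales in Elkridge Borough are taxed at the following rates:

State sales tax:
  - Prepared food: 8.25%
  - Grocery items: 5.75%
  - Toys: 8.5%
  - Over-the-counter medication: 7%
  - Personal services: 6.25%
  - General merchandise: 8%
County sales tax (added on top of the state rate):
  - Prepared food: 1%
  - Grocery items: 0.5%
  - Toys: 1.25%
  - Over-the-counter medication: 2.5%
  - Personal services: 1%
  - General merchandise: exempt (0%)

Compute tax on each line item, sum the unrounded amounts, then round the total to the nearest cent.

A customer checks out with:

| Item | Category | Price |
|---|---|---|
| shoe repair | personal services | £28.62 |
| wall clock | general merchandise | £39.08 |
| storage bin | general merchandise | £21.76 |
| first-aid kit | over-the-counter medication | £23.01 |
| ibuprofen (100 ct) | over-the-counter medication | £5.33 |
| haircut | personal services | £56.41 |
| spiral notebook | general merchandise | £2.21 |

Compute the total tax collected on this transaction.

£13.90

Shoe repair £28.62: personal services → 6.25% + 1% county = 7.25% → £2.07495
Wall clock £39.08: general merchandise → 8% + 0% county = 8% → £3.1264
Storage bin £21.76: general merchandise → 8% + 0% county = 8% → £1.7408
First-aid kit £23.01: over-the-counter medication → 7% + 2.5% county = 9.5% → £2.18595
Ibuprofen (100 ct) £5.33: over-the-counter medication → 7% + 2.5% county = 9.5% → £0.50635
Haircut £56.41: personal services → 6.25% + 1% county = 7.25% → £4.089725
Spiral notebook £2.21: general merchandise → 8% + 0% county = 8% → £0.1768
Unrounded tax sum = £13.900975 → £13.90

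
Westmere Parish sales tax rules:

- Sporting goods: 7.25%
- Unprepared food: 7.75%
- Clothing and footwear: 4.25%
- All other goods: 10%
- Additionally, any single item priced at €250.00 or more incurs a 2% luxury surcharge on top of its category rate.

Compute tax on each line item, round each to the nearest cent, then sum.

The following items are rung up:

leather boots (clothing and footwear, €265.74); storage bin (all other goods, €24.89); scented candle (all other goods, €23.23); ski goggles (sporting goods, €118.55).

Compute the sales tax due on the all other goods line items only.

€4.81

Storage bin €24.89: all other goods → 10% → €2.49
Scented candle €23.23: all other goods → 10% → €2.32
Tax on all other goods = €2.49 + €2.32 = €4.81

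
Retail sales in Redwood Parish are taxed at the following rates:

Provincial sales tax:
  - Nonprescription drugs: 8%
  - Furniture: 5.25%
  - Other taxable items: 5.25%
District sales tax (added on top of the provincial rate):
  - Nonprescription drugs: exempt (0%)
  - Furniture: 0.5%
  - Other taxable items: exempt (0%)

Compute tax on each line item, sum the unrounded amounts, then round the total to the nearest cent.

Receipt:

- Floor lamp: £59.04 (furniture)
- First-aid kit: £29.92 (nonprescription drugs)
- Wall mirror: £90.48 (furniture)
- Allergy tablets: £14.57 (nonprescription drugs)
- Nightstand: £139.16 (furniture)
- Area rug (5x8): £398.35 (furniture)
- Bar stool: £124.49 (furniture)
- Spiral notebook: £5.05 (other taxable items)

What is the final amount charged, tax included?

Floor lamp £59.04: furniture → 5.25% + 0.5% district = 5.75% → £3.3948
First-aid kit £29.92: nonprescription drugs → 8% + 0% district = 8% → £2.3936
Wall mirror £90.48: furniture → 5.25% + 0.5% district = 5.75% → £5.2026
Allergy tablets £14.57: nonprescription drugs → 8% + 0% district = 8% → £1.1656
Nightstand £139.16: furniture → 5.25% + 0.5% district = 5.75% → £8.0017
Area rug (5x8) £398.35: furniture → 5.25% + 0.5% district = 5.75% → £22.905125
Bar stool £124.49: furniture → 5.25% + 0.5% district = 5.75% → £7.158175
Spiral notebook £5.05: other taxable items → 5.25% + 0% district = 5.25% → £0.265125
Subtotal = £861.06; unrounded tax = £50.486725 → £50.49; total due = £911.55

£911.55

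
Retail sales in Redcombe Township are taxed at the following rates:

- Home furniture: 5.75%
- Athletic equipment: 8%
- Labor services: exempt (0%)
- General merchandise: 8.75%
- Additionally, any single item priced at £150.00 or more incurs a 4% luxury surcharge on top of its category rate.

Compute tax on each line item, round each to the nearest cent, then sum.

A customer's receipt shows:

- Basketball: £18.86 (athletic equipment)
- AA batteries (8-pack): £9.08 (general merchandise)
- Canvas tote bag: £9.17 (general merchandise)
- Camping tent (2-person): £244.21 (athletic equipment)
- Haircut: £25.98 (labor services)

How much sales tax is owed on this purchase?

Basketball £18.86: athletic equipment → 8% → £1.51
AA batteries (8-pack) £9.08: general merchandise → 8.75% → £0.79
Canvas tote bag £9.17: general merchandise → 8.75% → £0.80
Camping tent (2-person) £244.21: athletic equipment → 8% + 4% surcharge = 12% → £29.31
Haircut £25.98: labor services → 0% → £0.00
Total tax = £1.51 + £0.79 + £0.80 + £29.31 = £32.41

£32.41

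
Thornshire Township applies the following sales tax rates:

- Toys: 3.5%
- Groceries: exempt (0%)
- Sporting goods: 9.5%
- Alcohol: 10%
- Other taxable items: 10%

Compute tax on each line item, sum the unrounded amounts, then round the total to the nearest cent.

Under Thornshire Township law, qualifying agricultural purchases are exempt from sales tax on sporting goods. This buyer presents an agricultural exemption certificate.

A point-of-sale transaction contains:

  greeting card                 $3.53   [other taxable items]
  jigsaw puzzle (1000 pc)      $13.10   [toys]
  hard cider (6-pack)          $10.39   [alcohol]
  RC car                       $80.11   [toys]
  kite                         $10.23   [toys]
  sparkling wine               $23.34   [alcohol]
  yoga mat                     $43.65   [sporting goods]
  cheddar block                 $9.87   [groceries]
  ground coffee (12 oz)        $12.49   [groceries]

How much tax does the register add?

Greeting card $3.53: other taxable items → 10% → $0.353
Jigsaw puzzle (1000 pc) $13.10: toys → 3.5% → $0.4585
Hard cider (6-pack) $10.39: alcohol → 10% → $1.039
RC car $80.11: toys → 3.5% → $2.80385
Kite $10.23: toys → 3.5% → $0.35805
Sparkling wine $23.34: alcohol → 10% → $2.334
Yoga mat $43.65: sporting goods, buyer-exempt → 0% → $0.00
Cheddar block $9.87: groceries → 0% → $0.00
Ground coffee (12 oz) $12.49: groceries → 0% → $0.00
Unrounded tax sum = $7.3464 → $7.35

$7.35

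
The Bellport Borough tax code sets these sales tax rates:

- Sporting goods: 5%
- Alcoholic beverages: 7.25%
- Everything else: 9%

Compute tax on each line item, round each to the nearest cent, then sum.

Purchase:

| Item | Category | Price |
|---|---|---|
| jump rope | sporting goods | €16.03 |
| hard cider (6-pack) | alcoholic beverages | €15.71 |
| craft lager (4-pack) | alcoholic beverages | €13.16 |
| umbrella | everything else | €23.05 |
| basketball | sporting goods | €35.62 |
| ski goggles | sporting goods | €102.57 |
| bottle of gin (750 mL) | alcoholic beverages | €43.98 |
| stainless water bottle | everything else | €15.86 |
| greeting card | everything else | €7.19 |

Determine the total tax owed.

€17.14

Jump rope €16.03: sporting goods → 5% → €0.80
Hard cider (6-pack) €15.71: alcoholic beverages → 7.25% → €1.14
Craft lager (4-pack) €13.16: alcoholic beverages → 7.25% → €0.95
Umbrella €23.05: everything else → 9% → €2.07
Basketball €35.62: sporting goods → 5% → €1.78
Ski goggles €102.57: sporting goods → 5% → €5.13
Bottle of gin (750 mL) €43.98: alcoholic beverages → 7.25% → €3.19
Stainless water bottle €15.86: everything else → 9% → €1.43
Greeting card €7.19: everything else → 9% → €0.65
Total tax = €0.80 + €1.14 + €0.95 + €2.07 + €1.78 + €5.13 + €3.19 + €1.43 + €0.65 = €17.14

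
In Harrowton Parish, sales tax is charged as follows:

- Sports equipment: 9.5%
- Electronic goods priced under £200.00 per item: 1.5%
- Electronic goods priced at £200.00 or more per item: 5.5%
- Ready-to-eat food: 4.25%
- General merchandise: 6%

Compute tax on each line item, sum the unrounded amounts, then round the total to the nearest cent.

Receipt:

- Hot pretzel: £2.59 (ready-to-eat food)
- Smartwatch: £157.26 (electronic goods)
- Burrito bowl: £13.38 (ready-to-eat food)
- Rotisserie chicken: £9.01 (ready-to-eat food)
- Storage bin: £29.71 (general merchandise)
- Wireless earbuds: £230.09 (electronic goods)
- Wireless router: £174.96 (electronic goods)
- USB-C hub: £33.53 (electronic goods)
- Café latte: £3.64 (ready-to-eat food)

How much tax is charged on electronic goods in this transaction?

Smartwatch £157.26: electronic goods, under £200.00 → 1.5% → £2.3589
Wireless earbuds £230.09: electronic goods, £200.00 or more → 5.5% → £12.65495
Wireless router £174.96: electronic goods, under £200.00 → 1.5% → £2.6244
USB-C hub £33.53: electronic goods, under £200.00 → 1.5% → £0.50295
Tax on electronic goods: unrounded sum = £18.1412 → £18.14

£18.14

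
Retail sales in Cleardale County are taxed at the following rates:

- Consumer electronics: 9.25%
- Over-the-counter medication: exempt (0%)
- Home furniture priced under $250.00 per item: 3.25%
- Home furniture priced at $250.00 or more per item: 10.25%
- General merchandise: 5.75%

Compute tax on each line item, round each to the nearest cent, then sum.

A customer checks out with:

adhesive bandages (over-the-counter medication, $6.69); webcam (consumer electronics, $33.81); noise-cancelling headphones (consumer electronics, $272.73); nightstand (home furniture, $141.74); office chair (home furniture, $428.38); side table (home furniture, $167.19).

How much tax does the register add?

Adhesive bandages $6.69: over-the-counter medication → 0% → $0.00
Webcam $33.81: consumer electronics → 9.25% → $3.13
Noise-cancelling headphones $272.73: consumer electronics → 9.25% → $25.23
Nightstand $141.74: home furniture, under $250.00 → 3.25% → $4.61
Office chair $428.38: home furniture, $250.00 or more → 10.25% → $43.91
Side table $167.19: home furniture, under $250.00 → 3.25% → $5.43
Total tax = $3.13 + $25.23 + $4.61 + $43.91 + $5.43 = $82.31

$82.31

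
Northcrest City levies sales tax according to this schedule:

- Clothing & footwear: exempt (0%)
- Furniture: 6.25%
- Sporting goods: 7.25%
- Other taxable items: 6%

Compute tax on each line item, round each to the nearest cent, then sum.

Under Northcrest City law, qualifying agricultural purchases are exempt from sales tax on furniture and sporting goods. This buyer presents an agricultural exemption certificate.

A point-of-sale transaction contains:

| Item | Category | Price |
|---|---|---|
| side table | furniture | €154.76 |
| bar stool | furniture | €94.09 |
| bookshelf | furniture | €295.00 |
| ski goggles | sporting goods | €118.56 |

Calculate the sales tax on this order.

Side table €154.76: furniture, buyer-exempt → 0% → €0.00
Bar stool €94.09: furniture, buyer-exempt → 0% → €0.00
Bookshelf €295.00: furniture, buyer-exempt → 0% → €0.00
Ski goggles €118.56: sporting goods, buyer-exempt → 0% → €0.00
Total tax = €0.00

€0.00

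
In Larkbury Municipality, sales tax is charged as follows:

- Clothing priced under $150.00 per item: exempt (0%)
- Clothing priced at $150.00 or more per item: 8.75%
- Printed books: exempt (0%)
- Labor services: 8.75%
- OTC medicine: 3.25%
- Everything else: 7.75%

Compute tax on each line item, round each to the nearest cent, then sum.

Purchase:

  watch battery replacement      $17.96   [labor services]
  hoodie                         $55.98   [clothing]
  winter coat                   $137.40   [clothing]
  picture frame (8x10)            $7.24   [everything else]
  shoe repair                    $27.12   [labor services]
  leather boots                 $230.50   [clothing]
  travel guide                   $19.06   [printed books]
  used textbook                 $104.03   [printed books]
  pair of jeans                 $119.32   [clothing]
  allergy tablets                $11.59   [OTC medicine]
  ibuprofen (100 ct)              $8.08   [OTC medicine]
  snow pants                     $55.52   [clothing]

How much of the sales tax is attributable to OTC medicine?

Allergy tablets $11.59: OTC medicine → 3.25% → $0.38
Ibuprofen (100 ct) $8.08: OTC medicine → 3.25% → $0.26
Tax on OTC medicine = $0.38 + $0.26 = $0.64

$0.64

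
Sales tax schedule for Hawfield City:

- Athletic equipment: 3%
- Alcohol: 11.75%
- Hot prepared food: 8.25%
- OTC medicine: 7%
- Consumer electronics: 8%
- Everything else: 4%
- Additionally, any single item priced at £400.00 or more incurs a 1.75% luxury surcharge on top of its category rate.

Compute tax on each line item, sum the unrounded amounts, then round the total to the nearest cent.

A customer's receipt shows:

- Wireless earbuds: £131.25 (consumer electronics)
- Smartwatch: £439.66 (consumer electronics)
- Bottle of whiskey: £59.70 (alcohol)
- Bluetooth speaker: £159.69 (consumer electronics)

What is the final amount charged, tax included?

£863.46

Wireless earbuds £131.25: consumer electronics → 8% → £10.50
Smartwatch £439.66: consumer electronics → 8% + 1.75% surcharge = 9.75% → £42.86685
Bottle of whiskey £59.70: alcohol → 11.75% → £7.01475
Bluetooth speaker £159.69: consumer electronics → 8% → £12.7752
Subtotal = £790.30; unrounded tax = £73.1568 → £73.16; total due = £863.46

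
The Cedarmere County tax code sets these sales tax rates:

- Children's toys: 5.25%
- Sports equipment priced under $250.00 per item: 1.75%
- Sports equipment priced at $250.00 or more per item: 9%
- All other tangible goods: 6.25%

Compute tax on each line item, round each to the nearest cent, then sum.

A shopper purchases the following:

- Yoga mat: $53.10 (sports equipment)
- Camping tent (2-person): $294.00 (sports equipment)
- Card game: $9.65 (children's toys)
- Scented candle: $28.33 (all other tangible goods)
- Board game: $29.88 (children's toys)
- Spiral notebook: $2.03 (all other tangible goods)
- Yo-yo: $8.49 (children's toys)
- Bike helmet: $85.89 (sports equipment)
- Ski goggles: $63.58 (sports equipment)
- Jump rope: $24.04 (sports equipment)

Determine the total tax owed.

$34.85

Yoga mat $53.10: sports equipment, under $250.00 → 1.75% → $0.93
Camping tent (2-person) $294.00: sports equipment, $250.00 or more → 9% → $26.46
Card game $9.65: children's toys → 5.25% → $0.51
Scented candle $28.33: all other tangible goods → 6.25% → $1.77
Board game $29.88: children's toys → 5.25% → $1.57
Spiral notebook $2.03: all other tangible goods → 6.25% → $0.13
Yo-yo $8.49: children's toys → 5.25% → $0.45
Bike helmet $85.89: sports equipment, under $250.00 → 1.75% → $1.50
Ski goggles $63.58: sports equipment, under $250.00 → 1.75% → $1.11
Jump rope $24.04: sports equipment, under $250.00 → 1.75% → $0.42
Total tax = $0.93 + $26.46 + $0.51 + $1.77 + $1.57 + $0.13 + $0.45 + $1.50 + $1.11 + $0.42 = $34.85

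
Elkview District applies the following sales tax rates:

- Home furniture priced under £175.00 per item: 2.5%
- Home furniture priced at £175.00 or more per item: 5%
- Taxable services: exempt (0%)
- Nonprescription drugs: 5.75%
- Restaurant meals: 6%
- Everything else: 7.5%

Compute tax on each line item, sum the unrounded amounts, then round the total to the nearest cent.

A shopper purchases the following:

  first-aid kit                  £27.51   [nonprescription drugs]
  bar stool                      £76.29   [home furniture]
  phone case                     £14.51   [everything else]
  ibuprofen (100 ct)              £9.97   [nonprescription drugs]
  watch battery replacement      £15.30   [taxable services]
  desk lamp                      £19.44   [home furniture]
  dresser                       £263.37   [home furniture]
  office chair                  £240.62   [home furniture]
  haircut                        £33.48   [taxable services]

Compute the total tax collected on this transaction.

£30.84

First-aid kit £27.51: nonprescription drugs → 5.75% → £1.581825
Bar stool £76.29: home furniture, under £175.00 → 2.5% → £1.90725
Phone case £14.51: everything else → 7.5% → £1.08825
Ibuprofen (100 ct) £9.97: nonprescription drugs → 5.75% → £0.573275
Watch battery replacement £15.30: taxable services → 0% → £0.00
Desk lamp £19.44: home furniture, under £175.00 → 2.5% → £0.486
Dresser £263.37: home furniture, £175.00 or more → 5% → £13.1685
Office chair £240.62: home furniture, £175.00 or more → 5% → £12.031
Haircut £33.48: taxable services → 0% → £0.00
Unrounded tax sum = £30.8361 → £30.84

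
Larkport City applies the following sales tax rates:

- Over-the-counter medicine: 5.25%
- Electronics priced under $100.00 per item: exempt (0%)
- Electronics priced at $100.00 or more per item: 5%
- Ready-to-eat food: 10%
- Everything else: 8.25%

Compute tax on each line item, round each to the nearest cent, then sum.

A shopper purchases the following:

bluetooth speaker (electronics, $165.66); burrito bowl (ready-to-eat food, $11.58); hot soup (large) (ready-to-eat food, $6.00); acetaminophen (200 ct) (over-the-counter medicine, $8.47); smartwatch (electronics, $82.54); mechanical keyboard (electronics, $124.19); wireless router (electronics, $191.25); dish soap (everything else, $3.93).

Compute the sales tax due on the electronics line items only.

Bluetooth speaker $165.66: electronics, $100.00 or more → 5% → $8.28
Smartwatch $82.54: electronics, under $100.00 → 0% → $0.00
Mechanical keyboard $124.19: electronics, $100.00 or more → 5% → $6.21
Wireless router $191.25: electronics, $100.00 or more → 5% → $9.56
Tax on electronics = $8.28 + $0.00 + $6.21 + $9.56 = $24.05

$24.05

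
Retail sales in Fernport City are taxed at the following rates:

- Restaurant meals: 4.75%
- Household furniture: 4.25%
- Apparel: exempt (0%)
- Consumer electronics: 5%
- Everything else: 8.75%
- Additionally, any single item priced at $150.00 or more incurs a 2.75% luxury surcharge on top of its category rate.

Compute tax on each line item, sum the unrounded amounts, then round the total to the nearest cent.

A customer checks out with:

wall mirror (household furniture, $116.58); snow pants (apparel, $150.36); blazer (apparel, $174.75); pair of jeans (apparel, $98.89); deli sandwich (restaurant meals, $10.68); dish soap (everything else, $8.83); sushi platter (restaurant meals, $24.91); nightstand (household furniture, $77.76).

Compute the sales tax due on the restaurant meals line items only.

$1.69

Deli sandwich $10.68: restaurant meals → 4.75% → $0.5073
Sushi platter $24.91: restaurant meals → 4.75% → $1.183225
Tax on restaurant meals: unrounded sum = $1.690525 → $1.69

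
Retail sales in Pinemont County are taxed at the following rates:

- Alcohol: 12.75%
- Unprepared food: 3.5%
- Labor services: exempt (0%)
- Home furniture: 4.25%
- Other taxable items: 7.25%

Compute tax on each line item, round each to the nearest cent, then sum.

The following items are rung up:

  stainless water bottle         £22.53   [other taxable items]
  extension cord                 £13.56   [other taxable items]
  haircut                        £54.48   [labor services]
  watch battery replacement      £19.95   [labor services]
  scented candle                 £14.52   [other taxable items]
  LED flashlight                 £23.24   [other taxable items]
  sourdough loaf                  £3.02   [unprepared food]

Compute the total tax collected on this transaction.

£5.45

Stainless water bottle £22.53: other taxable items → 7.25% → £1.63
Extension cord £13.56: other taxable items → 7.25% → £0.98
Haircut £54.48: labor services → 0% → £0.00
Watch battery replacement £19.95: labor services → 0% → £0.00
Scented candle £14.52: other taxable items → 7.25% → £1.05
LED flashlight £23.24: other taxable items → 7.25% → £1.68
Sourdough loaf £3.02: unprepared food → 3.5% → £0.11
Total tax = £1.63 + £0.98 + £1.05 + £1.68 + £0.11 = £5.45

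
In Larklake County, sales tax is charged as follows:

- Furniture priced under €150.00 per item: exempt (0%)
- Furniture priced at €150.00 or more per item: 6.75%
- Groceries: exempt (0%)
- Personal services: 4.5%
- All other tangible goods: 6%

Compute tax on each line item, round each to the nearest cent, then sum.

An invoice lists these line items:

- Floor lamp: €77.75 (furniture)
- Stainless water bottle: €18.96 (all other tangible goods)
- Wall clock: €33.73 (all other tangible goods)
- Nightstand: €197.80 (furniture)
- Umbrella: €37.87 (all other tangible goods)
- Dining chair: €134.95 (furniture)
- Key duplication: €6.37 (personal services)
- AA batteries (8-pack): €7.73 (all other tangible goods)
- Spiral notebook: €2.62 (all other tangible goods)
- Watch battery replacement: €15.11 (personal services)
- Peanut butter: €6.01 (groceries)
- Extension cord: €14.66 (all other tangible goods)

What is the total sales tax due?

Floor lamp €77.75: furniture, under €150.00 → 0% → €0.00
Stainless water bottle €18.96: all other tangible goods → 6% → €1.14
Wall clock €33.73: all other tangible goods → 6% → €2.02
Nightstand €197.80: furniture, €150.00 or more → 6.75% → €13.35
Umbrella €37.87: all other tangible goods → 6% → €2.27
Dining chair €134.95: furniture, under €150.00 → 0% → €0.00
Key duplication €6.37: personal services → 4.5% → €0.29
AA batteries (8-pack) €7.73: all other tangible goods → 6% → €0.46
Spiral notebook €2.62: all other tangible goods → 6% → €0.16
Watch battery replacement €15.11: personal services → 4.5% → €0.68
Peanut butter €6.01: groceries → 0% → €0.00
Extension cord €14.66: all other tangible goods → 6% → €0.88
Total tax = €1.14 + €2.02 + €13.35 + €2.27 + €0.29 + €0.46 + €0.16 + €0.68 + €0.88 = €21.25

€21.25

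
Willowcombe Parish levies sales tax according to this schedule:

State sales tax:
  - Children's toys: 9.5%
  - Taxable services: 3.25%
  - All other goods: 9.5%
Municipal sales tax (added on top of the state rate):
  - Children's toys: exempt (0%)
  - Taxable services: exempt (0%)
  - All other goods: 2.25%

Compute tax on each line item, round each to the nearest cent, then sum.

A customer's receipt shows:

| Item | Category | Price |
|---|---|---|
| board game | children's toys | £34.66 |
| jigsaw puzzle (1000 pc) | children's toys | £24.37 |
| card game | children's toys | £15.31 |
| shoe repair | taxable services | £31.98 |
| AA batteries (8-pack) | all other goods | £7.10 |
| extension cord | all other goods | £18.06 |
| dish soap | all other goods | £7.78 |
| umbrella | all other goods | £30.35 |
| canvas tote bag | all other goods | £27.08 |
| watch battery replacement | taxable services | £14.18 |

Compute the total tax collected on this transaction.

Board game £34.66: children's toys → 9.5% + 0% municipal = 9.5% → £3.29
Jigsaw puzzle (1000 pc) £24.37: children's toys → 9.5% + 0% municipal = 9.5% → £2.32
Card game £15.31: children's toys → 9.5% + 0% municipal = 9.5% → £1.45
Shoe repair £31.98: taxable services → 3.25% + 0% municipal = 3.25% → £1.04
AA batteries (8-pack) £7.10: all other goods → 9.5% + 2.25% municipal = 11.75% → £0.83
Extension cord £18.06: all other goods → 9.5% + 2.25% municipal = 11.75% → £2.12
Dish soap £7.78: all other goods → 9.5% + 2.25% municipal = 11.75% → £0.91
Umbrella £30.35: all other goods → 9.5% + 2.25% municipal = 11.75% → £3.57
Canvas tote bag £27.08: all other goods → 9.5% + 2.25% municipal = 11.75% → £3.18
Watch battery replacement £14.18: taxable services → 3.25% + 0% municipal = 3.25% → £0.46
Total tax = £3.29 + £2.32 + £1.45 + £1.04 + £0.83 + £2.12 + £0.91 + £3.57 + £3.18 + £0.46 = £19.17

£19.17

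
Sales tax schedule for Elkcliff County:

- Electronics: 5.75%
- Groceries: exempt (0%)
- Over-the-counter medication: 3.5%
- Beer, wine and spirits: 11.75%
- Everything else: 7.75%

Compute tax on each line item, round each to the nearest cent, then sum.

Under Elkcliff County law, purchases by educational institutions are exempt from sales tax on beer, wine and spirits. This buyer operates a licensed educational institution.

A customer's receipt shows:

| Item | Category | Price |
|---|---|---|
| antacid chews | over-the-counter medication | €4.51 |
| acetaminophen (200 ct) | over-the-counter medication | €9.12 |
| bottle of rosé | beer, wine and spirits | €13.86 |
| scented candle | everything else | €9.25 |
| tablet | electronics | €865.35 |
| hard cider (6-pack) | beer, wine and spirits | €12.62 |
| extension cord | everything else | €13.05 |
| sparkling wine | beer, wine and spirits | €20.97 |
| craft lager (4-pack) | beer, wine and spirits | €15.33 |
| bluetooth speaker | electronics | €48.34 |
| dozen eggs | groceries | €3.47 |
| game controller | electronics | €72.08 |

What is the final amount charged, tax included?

€1146.84

Antacid chews €4.51: over-the-counter medication → 3.5% → €0.16
Acetaminophen (200 ct) €9.12: over-the-counter medication → 3.5% → €0.32
Bottle of rosé €13.86: beer, wine and spirits, buyer-exempt → 0% → €0.00
Scented candle €9.25: everything else → 7.75% → €0.72
Tablet €865.35: electronics → 5.75% → €49.76
Hard cider (6-pack) €12.62: beer, wine and spirits, buyer-exempt → 0% → €0.00
Extension cord €13.05: everything else → 7.75% → €1.01
Sparkling wine €20.97: beer, wine and spirits, buyer-exempt → 0% → €0.00
Craft lager (4-pack) €15.33: beer, wine and spirits, buyer-exempt → 0% → €0.00
Bluetooth speaker €48.34: electronics → 5.75% → €2.78
Dozen eggs €3.47: groceries → 0% → €0.00
Game controller €72.08: electronics → 5.75% → €4.14
Subtotal = €1087.95; tax = €58.89; total due = €1146.84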